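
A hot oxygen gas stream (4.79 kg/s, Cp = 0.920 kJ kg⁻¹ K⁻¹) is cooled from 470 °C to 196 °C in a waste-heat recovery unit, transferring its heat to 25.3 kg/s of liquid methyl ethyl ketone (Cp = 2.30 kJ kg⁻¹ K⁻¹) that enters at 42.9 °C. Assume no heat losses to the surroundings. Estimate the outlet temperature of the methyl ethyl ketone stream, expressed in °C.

T_c,out = 63.7 °C

Heat released by hot stream: Q = 4.79 × 0.920 × (470 − 196) = 1207.5 kJ/s
Energy balance on cold side (adiabatic exchanger): Q = ṁ_c·Cp_c·(T_c,out − T_c,in)
T_c,out = 42.9 + 1207.5/(25.3 × 2.30) = 63.65 °C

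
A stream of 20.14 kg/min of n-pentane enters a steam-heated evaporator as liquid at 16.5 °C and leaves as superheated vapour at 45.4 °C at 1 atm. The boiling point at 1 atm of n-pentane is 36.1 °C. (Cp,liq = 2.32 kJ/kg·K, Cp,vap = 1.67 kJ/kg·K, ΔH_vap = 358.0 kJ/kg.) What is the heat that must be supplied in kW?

liquid 16.5→36.1 °C: 45.472 kJ/kg
vaporisation at 36.1 °C: 358 kJ/kg
vapour 36.1→45.4 °C: 15.531 kJ/kg
Δh = 45.472 + 358 + 15.531 = 419 kJ/kg
Q = ṁ·Δh = 20.14 kg/min × 419 kJ/kg = 8438.7 kJ/min
|Q| = 140.65 kW

Q = 141 kW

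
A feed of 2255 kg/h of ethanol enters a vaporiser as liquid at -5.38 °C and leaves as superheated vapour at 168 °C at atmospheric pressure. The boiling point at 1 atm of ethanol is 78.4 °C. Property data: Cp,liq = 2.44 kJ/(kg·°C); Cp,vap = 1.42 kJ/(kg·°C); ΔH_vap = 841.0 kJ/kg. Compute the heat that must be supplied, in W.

Q = 735000 W

liquid -5.38→78.4 °C: 204.42 kJ/kg
vaporisation at 78.4 °C: 841 kJ/kg
vapour 78.4→168 °C: 127.23 kJ/kg
Δh = 204.42 + 841 + 127.23 = 1172.7 kJ/kg
Q = ṁ·Δh = 2255 kg/h × 1172.7 kJ/kg = 2.6443e+06 kJ/h
|Q| = 734.54 kW = 734540 W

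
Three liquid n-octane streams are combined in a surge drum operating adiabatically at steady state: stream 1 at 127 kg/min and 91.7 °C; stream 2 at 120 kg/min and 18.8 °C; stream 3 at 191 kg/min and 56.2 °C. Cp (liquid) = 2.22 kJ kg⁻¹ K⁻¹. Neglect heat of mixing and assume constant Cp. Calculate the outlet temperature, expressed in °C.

T_out = 56.2 °C

Adiabatic, steady state ⇒ Σ ṁᵢCp,ᵢ(T_out − Tᵢ) = 0
Σ ṁᵢCp,ᵢTᵢ = 127×2.22×91.7 + 120×2.22×18.8 + 191×2.22×56.2 = 54692
Σ ṁᵢCp,ᵢ = 127×2.22 + 120×2.22 + 191×2.22 = 972.36
T_out = 54692 / 972.36 = 56.247 °C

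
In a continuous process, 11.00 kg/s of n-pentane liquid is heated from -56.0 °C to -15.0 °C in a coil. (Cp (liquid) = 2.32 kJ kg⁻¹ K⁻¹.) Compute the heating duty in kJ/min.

Q = 62800 kJ/min

Q = ṁ·Cp·ΔT = 11.00 × 2.32 × (-15.0 − -56.0) = 1046.3 kJ/s
Heating duty = 62779 kJ/min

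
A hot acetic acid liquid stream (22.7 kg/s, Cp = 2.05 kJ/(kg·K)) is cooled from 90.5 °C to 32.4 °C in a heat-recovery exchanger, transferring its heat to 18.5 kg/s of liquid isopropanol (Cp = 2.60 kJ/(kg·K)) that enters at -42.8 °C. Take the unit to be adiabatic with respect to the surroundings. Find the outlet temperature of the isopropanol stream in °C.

T_c,out = 13.4 °C

Heat released by hot stream: Q = 22.7 × 2.05 × (90.5 − 32.4) = 2703.7 kJ/s
Energy balance on cold side (adiabatic exchanger): Q = ṁ_c·Cp_c·(T_c,out − T_c,in)
T_c,out = -42.8 + 2703.7/(18.5 × 2.60) = 13.41 °C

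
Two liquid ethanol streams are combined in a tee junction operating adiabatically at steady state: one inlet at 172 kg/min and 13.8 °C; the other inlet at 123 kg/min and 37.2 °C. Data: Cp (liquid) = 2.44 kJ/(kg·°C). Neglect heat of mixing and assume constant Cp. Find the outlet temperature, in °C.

T_out = 23.6 °C

Energy balance with Q = 0: Σ ṁᵢCp,ᵢ(T_out − Tᵢ) = 0
T_out = Σ ṁᵢCp,ᵢTᵢ / Σ ṁᵢCp,ᵢ
      = 16956 / 719.8 = 23.557 °C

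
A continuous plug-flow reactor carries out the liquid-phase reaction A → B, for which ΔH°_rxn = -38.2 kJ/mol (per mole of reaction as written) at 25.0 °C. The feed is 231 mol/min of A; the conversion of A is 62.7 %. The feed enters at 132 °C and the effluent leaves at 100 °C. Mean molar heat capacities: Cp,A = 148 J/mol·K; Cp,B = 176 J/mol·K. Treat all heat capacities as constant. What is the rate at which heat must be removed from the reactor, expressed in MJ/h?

Q_out = 379 MJ/h

Extent of reaction ξ = 0.627 × 231 = 144.84 mol/min
Reaction term: ξ·ΔH°_rxn = 144.84 × -38.2 = -5532.8 kJ/min
Sensible, feed 132→25 °C: -3658.1 kJ/min
Outlet flows (mol/min): A 86.163, B 144.84
Sensible, products 25→100 °C: 2868.3 kJ/min
Q = ΔH = -6322.6 kJ/min = -105.38 kW
Heat removed = 379.36 MJ/h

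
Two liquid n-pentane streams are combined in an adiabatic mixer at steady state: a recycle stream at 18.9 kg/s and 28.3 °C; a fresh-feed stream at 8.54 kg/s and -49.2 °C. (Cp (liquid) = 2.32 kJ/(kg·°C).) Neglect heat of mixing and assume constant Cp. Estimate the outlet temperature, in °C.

No heat crosses the boundary, so H_out = H_in.
T_out = Σ ṁᵢCp,ᵢTᵢ / Σ ṁᵢCp,ᵢ
      = 266.11 / 63.661 = 4.1801 °C

T_out = 4.18 °C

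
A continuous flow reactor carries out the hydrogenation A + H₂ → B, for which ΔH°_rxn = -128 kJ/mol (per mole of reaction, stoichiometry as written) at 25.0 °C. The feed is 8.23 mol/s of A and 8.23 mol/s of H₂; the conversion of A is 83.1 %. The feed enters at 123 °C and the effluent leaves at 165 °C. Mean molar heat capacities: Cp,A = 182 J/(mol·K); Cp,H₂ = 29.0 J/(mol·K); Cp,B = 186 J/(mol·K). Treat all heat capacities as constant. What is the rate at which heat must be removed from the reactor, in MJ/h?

Extent of reaction ξ = 0.831 × 8.23 = 6.8391 mol/s
Reaction term: ξ·ΔH°_rxn = 6.8391 × -128 = -875.41 kJ/s
Sensible, feed 123→25 °C: -170.18 kJ/s
Outlet flows (mol/s): A 1.3909, H₂ 1.3909, B 6.8391
Sensible, products 25→165 °C: 219.18 kJ/s
Q = ΔH = -826.41 kJ/s = -826.41 kW
Heat removed = 2975.1 MJ/h

Q_out = 2980 MJ/h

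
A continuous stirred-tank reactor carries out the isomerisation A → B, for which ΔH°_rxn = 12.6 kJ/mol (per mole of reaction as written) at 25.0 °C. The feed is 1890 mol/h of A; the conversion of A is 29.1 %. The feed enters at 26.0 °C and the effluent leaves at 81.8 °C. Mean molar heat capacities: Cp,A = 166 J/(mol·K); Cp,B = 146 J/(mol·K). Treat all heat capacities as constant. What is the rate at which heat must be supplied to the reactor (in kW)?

Q_in = 6.61 kW

Extent of reaction ξ = 0.291 × 1890 = 549.99 mol/h
Reaction term: ξ·ΔH°_rxn = 549.99 × 12.6 = 6929.9 kJ/h
Sensible, feed 26.0→25 °C: -313.74 kJ/h
Outlet flows (mol/h): A 1340, B 549.99
Sensible, products 25→81.8 °C: 17196 kJ/h
Q = ΔH = 23812 kJ/h = 6.6144 kW
Heat supplied = 6.6144 kW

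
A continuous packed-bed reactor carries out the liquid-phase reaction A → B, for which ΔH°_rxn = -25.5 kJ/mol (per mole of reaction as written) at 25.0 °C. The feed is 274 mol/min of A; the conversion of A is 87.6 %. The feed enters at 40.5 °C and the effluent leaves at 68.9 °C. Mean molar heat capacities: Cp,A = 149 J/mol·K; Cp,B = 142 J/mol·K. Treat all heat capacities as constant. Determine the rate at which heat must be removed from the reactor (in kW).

Extent of reaction ξ = 0.876 × 274 = 240.02 mol/min
Reaction term: ξ·ΔH°_rxn = 240.02 × -25.5 = -6120.6 kJ/min
Sensible, feed 40.5→25 °C: -632.8 kJ/min
Outlet flows (mol/min): A 33.976, B 240.02
Sensible, products 25→68.9 °C: 1718.5 kJ/min
Q = ΔH = -5034.9 kJ/min = -83.915 kW
Heat removed = 83.915 kW

Q_out = 83.9 kW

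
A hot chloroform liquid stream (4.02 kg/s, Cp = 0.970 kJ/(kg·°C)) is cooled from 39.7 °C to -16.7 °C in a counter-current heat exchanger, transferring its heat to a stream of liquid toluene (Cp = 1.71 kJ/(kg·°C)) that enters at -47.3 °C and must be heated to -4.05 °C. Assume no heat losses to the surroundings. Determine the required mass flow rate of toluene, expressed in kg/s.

ṁ_c = 2.97 kg/s

Heat released by hot stream: Q = 4.02 × 0.970 × (39.7 − -16.7) = 219.93 kJ/s
Energy balance on cold side (adiabatic exchanger): Q = ṁ_c·Cp_c·(T_c,out − T_c,in)
ṁ_c = 219.93 / [1.71 × (-4.05 − -47.3)] = 2.9737 kg/s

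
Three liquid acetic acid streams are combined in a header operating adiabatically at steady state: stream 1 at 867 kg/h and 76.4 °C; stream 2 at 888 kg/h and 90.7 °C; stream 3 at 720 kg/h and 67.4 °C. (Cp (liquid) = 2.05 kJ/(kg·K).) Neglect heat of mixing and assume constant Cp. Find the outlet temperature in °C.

T_out = 78.9 °C

No heat crosses the boundary, so H_out = H_in.
Σ ṁᵢCp,ᵢTᵢ = 867×2.05×76.4 + 888×2.05×90.7 + 720×2.05×67.4 = 400380
Σ ṁᵢCp,ᵢ = 867×2.05 + 888×2.05 + 720×2.05 = 5073.8
T_out = 400380 / 5073.8 = 78.912 °C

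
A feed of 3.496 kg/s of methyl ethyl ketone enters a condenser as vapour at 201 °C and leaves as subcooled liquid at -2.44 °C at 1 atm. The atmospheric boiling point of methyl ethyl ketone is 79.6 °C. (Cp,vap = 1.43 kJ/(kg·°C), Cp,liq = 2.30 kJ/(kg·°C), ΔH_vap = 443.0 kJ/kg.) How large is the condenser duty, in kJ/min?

vapour 201→79.6 °C: -173.6 kJ/kg
condensation at 79.6 °C: -443 kJ/kg
liquid 79.6→-2.44 °C: -188.69 kJ/kg
Δh = -173.6 + -443 + -188.69 = -805.29 kJ/kg
Q = ṁ·Δh = 3.496 kg/s × -805.29 kJ/kg = -2815.3 kJ/s
|Q| = 2815.3 kW = 168920 kJ/min

Q_c = 169000 kJ/min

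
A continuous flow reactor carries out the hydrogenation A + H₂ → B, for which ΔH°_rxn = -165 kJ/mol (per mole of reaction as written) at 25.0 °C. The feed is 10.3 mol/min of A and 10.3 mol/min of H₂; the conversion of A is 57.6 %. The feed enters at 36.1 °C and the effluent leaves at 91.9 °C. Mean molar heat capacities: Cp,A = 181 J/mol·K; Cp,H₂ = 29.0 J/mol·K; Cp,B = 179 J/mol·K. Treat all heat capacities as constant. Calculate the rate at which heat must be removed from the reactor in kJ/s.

Extent of reaction ξ = 0.576 × 10.3 = 5.9328 mol/min
Reaction term: ξ·ΔH°_rxn = 5.9328 × -165 = -978.91 kJ/min
Sensible, feed 36.1→25 °C: -24.009 kJ/min
Outlet flows (mol/min): A 4.3672, H₂ 4.3672, B 5.9328
Sensible, products 25→91.9 °C: 132.4 kJ/min
Q = ΔH = -870.52 kJ/min = -14.509 kW
Heat removed = 14.509 kJ/s

Q_out = 14.5 kJ/s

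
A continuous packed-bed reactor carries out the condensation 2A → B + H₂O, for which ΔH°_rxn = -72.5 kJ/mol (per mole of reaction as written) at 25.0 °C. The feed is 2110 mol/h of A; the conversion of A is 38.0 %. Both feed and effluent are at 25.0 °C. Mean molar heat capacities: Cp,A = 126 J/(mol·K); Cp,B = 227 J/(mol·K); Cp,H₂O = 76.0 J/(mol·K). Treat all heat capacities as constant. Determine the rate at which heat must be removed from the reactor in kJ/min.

Q_out = 484 kJ/min

Extent of reaction ξ = 0.380 × 2110 / 2 = 400.9 mol/h
Reaction term: ξ·ΔH°_rxn = 400.9 × -72.5 = -29065 kJ/h
Q = ΔH = -29065 kJ/h = -8.0737 kW
Heat removed = 484.42 kJ/min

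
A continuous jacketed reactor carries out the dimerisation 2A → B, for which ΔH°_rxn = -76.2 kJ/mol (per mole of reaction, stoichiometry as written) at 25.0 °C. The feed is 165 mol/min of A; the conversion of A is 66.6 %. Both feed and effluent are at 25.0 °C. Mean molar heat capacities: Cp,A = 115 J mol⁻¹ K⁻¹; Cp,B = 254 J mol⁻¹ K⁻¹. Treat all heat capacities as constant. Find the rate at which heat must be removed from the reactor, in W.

Extent of reaction ξ = 0.666 × 165 / 2 = 54.945 mol/min
Reaction term: ξ·ΔH°_rxn = 54.945 × -76.2 = -4186.8 kJ/min
Q = ΔH = -4186.8 kJ/min = -69.78 kW
Heat removed = 69780 W

Q_out = 69800 W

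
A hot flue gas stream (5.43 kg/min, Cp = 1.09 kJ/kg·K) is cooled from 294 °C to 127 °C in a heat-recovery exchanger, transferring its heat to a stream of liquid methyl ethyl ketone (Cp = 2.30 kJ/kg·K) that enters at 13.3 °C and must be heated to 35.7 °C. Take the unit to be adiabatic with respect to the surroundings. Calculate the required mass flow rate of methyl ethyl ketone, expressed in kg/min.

Heat released by hot stream: Q = 5.43 × 1.09 × (294 − 127) = 988.42 kJ/min
Energy balance on cold side (adiabatic exchanger): Q = ṁ_c·Cp_c·(T_c,out − T_c,in)
ṁ_c = 988.42 / [2.30 × (35.7 − 13.3)] = 19.185 kg/min

ṁ_c = 19.2 kg/min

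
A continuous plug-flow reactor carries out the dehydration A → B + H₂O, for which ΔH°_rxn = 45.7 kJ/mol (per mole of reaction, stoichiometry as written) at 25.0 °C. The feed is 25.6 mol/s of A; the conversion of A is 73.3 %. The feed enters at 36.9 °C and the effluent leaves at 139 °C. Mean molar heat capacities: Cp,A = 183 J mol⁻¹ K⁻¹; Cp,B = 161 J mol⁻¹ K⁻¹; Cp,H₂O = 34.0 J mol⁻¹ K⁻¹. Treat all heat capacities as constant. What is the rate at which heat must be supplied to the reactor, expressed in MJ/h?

Extent of reaction ξ = 0.733 × 25.6 = 18.765 mol/s
Reaction term: ξ·ΔH°_rxn = 18.765 × 45.7 = 857.55 kJ/s
Sensible, feed 36.9→25 °C: -55.749 kJ/s
Outlet flows (mol/s): A 6.8352, B 18.765, H₂O 18.765
Sensible, products 25→139 °C: 559.74 kJ/s
Q = ΔH = 1361.5 kJ/s = 1361.5 kW
Heat supplied = 4901.5 MJ/h

Q_in = 4900 MJ/h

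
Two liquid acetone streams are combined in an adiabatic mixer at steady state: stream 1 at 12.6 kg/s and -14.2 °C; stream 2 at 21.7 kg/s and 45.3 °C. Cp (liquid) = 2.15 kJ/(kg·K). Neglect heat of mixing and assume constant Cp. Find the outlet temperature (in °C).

Energy balance with Q = 0: Σ ṁᵢCp,ᵢ(T_out − Tᵢ) = 0
Σ ṁᵢCp,ᵢTᵢ = 12.6×2.15×-14.2 + 21.7×2.15×45.3 = 1728.8
Σ ṁᵢCp,ᵢ = 12.6×2.15 + 21.7×2.15 = 73.745
T_out = 1728.8 / 73.745 = 23.443 °C

T_out = 23.4 °C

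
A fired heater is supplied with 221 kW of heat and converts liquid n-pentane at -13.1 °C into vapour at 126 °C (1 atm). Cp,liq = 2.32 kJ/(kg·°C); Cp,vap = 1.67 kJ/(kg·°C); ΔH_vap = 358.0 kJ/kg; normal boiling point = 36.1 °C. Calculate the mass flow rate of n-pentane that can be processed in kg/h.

Δh = 2.32×(36.1−-13.1) + 358.0 + 1.67×(126−36.1) = 622.28 kJ/kg
Q = 221 kW = 221 kJ/s = 795600 kJ/h
ṁ = Q/Δh = 795600 / 622.28 = 1278.5 kg/h

ṁ = 1280 kg/h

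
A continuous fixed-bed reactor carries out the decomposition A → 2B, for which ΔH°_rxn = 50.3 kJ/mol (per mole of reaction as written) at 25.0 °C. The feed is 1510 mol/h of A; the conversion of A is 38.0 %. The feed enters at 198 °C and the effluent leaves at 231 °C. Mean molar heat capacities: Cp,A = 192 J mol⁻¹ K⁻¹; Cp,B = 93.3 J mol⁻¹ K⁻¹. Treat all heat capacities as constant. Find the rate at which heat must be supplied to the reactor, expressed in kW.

Q_in = 10.5 kW

Extent of reaction ξ = 0.380 × 1510 = 573.8 mol/h
Reaction term: ξ·ΔH°_rxn = 573.8 × 50.3 = 28862 kJ/h
Sensible, feed 198→25 °C: -50156 kJ/h
Outlet flows (mol/h): A 936.2, B 1147.6
Sensible, products 25→231 °C: 59085 kJ/h
Q = ΔH = 37791 kJ/h = 10.498 kW
Heat supplied = 10.498 kW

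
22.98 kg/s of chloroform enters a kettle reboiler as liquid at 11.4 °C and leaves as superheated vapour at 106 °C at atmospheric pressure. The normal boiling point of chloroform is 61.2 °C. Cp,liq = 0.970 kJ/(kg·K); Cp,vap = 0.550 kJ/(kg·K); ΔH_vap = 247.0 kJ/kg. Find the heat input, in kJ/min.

liquid 11.4→61.2 °C: 48.306 kJ/kg
vaporisation at 61.2 °C: 247 kJ/kg
vapour 61.2→106 °C: 24.64 kJ/kg
Δh = 48.306 + 247 + 24.64 = 319.95 kJ/kg
Q = ṁ·Δh = 22.98 kg/s × 319.95 kJ/kg = 7352.4 kJ/s
|Q| = 7352.4 kW = 441140 kJ/min

Q = 441000 kJ/min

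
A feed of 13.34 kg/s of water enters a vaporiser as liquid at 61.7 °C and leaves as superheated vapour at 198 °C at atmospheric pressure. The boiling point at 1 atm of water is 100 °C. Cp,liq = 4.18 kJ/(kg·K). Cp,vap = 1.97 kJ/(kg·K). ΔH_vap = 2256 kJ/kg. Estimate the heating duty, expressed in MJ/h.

Q = 125000 MJ/h

liquid 61.7→100 °C: 160.09 kJ/kg
vaporisation at 100 °C: 2256 kJ/kg
vapour 100→198 °C: 193.06 kJ/kg
Δh = 160.09 + 2256 + 193.06 = 2609.2 kJ/kg
Q = ṁ·Δh = 13.34 kg/s × 2609.2 kJ/kg = 34806 kJ/s
|Q| = 34806 kW = 125300 MJ/h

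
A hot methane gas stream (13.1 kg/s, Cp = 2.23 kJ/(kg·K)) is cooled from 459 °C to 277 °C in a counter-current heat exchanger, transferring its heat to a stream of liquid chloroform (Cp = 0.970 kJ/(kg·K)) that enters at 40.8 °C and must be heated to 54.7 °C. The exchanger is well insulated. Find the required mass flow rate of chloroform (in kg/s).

ṁ_c = 394 kg/s

Heat released by hot stream: Q = 13.1 × 2.23 × (459 − 277) = 5316.8 kJ/s
Energy balance on cold side (adiabatic exchanger): Q = ṁ_c·Cp_c·(T_c,out − T_c,in)
ṁ_c = 5316.8 / [0.970 × (54.7 − 40.8)] = 394.33 kg/s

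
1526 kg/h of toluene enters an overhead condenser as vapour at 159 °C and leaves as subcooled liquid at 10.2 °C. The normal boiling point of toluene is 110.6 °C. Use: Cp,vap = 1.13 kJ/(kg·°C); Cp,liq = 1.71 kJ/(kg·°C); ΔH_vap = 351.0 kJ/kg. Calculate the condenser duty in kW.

Q_c = 245 kW

vapour 159→110.6 °C: -54.692 kJ/kg
condensation at 110.6 °C: -351 kJ/kg
liquid 110.6→10.2 °C: -171.68 kJ/kg
Δh = -54.692 + -351 + -171.68 = -577.38 kJ/kg
Q = ṁ·Δh = 1526 kg/h × -577.38 kJ/kg = -881080 kJ/h
|Q| = 244.74 kW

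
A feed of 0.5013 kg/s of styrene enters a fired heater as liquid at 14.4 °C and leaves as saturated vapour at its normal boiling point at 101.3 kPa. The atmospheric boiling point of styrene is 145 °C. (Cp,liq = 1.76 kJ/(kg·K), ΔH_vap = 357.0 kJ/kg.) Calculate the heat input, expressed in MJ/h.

Q = 1060 MJ/h

liquid 14.4→145 °C: 229.86 kJ/kg
vaporisation at 145 °C: 357 kJ/kg
Δh = 229.86 + 357 = 586.86 kJ/kg
Q = ṁ·Δh = 0.5013 kg/s × 586.86 kJ/kg = 294.19 kJ/s
|Q| = 294.19 kW = 1059.1 MJ/h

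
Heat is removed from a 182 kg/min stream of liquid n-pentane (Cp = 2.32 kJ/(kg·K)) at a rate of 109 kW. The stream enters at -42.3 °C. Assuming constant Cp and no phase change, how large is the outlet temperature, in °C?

T_out = -57.8 °C

Q = 109 kW = 6540 kJ/min
ΔT = Q/(ṁ·Cp) = 6540/(182×2.32) = 15.489 K
T_out = -42.3 − 15.489 = -57.789 °C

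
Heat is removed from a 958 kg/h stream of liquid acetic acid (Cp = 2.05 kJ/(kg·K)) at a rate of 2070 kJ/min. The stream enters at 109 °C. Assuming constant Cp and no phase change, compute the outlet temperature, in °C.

Q = 2070 kJ/min = 124200 kJ/h
ΔT = Q/(ṁ·Cp) = 124200/(958×2.05) = 63.242 K
T_out = 109 − 63.242 = 45.758 °C

T_out = 45.8 °C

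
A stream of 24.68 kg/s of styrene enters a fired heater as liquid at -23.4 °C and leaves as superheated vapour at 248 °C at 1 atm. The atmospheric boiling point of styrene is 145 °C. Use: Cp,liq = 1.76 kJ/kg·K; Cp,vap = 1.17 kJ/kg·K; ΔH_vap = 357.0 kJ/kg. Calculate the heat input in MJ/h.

liquid -23.4→145 °C: 296.38 kJ/kg
vaporisation at 145 °C: 357 kJ/kg
vapour 145→248 °C: 120.51 kJ/kg
Δh = 296.38 + 357 + 120.51 = 773.89 kJ/kg
Q = ṁ·Δh = 24.68 kg/s × 773.89 kJ/kg = 19100 kJ/s
|Q| = 19100 kW = 68759 MJ/h

Q = 68800 MJ/h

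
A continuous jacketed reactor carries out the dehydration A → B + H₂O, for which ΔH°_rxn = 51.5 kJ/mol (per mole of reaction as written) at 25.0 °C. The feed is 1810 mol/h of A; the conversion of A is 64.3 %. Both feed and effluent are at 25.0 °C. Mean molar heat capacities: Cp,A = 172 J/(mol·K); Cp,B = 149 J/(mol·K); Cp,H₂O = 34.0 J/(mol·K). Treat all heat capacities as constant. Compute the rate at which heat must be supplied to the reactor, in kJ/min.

Extent of reaction ξ = 0.643 × 1810 = 1163.8 mol/h
Reaction term: ξ·ΔH°_rxn = 1163.8 × 51.5 = 59937 kJ/h
Q = ΔH = 59937 kJ/h = 16.649 kW
Heat supplied = 998.95 kJ/min

Q_in = 999 kJ/min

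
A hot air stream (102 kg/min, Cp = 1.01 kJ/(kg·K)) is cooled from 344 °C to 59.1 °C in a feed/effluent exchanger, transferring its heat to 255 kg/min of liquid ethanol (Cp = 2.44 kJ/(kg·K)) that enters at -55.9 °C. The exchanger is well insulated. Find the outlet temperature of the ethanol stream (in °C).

T_c,out = -8.73 °C

Heat released by hot stream: Q = 102 × 1.01 × (344 − 59.1) = 29350 kJ/min
Energy balance on cold side (adiabatic exchanger): Q = ṁ_c·Cp_c·(T_c,out − T_c,in)
T_c,out = -55.9 + 29350/(255 × 2.44) = -8.728 °C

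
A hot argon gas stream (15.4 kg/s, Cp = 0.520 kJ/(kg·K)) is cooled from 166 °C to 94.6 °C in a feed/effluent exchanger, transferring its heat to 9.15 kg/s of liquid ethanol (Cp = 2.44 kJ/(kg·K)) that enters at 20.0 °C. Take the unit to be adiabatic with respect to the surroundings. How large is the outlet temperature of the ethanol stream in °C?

Heat released by hot stream: Q = 15.4 × 0.520 × (166 − 94.6) = 571.77 kJ/s
Energy balance on cold side (adiabatic exchanger): Q = ṁ_c·Cp_c·(T_c,out − T_c,in)
T_c,out = 20.0 + 571.77/(9.15 × 2.44) = 45.61 °C

T_c,out = 45.6 °C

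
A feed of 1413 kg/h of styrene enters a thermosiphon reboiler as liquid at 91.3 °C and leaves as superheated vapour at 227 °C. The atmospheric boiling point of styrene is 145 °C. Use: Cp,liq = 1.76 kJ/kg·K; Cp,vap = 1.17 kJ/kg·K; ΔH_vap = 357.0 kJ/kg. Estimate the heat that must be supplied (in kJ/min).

Q = 12900 kJ/min

liquid 91.3→145 °C: 94.512 kJ/kg
vaporisation at 145 °C: 357 kJ/kg
vapour 145→227 °C: 95.94 kJ/kg
Δh = 94.512 + 357 + 95.94 = 547.45 kJ/kg
Q = ṁ·Δh = 1413 kg/h × 547.45 kJ/kg = 773550 kJ/h
|Q| = 214.87 kW = 12892 kJ/min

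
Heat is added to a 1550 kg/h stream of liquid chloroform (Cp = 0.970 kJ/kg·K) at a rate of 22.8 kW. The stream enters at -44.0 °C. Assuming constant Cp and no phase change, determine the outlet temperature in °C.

Q = 22.8 kW = 82080 kJ/h
ΔT = Q/(ṁ·Cp) = 82080/(1550×0.970) = 54.593 K
T_out = -44.0 + 54.593 = 10.593 °C

T_out = 10.6 °C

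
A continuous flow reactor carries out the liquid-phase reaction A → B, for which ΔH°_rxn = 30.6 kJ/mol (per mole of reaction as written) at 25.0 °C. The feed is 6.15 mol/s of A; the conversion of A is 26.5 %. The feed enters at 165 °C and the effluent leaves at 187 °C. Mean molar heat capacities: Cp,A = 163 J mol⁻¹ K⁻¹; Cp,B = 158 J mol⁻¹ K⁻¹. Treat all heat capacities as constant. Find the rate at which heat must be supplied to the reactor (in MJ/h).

Extent of reaction ξ = 0.265 × 6.15 = 1.6298 mol/s
Reaction term: ξ·ΔH°_rxn = 1.6298 × 30.6 = 49.87 kJ/s
Sensible, feed 165→25 °C: -140.34 kJ/s
Outlet flows (mol/s): A 4.5202, B 1.6298
Sensible, products 25→187 °C: 161.08 kJ/s
Q = ΔH = 70.604 kJ/s = 70.604 kW
Heat supplied = 254.17 MJ/h

Q_in = 254 MJ/h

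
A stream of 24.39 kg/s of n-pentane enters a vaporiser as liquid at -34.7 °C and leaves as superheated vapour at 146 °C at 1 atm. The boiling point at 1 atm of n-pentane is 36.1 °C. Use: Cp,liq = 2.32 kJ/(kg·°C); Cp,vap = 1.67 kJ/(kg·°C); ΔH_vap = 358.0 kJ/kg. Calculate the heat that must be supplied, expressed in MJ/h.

liquid -34.7→36.1 °C: 164.26 kJ/kg
vaporisation at 36.1 °C: 358 kJ/kg
vapour 36.1→146 °C: 183.53 kJ/kg
Δh = 164.26 + 358 + 183.53 = 705.79 kJ/kg
Q = ṁ·Δh = 24.39 kg/s × 705.79 kJ/kg = 17214 kJ/s
|Q| = 17214 kW = 61971 MJ/h

Q = 62000 MJ/h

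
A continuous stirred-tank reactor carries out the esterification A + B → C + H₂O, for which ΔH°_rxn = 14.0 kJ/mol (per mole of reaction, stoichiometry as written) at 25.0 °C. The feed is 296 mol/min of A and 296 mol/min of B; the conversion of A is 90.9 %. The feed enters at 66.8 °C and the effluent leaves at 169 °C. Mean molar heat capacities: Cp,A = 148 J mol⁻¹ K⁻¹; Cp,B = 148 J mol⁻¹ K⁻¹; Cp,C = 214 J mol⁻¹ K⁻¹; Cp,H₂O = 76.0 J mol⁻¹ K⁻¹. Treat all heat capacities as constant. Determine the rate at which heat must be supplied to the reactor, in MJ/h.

Q_in = 749 MJ/h

Extent of reaction ξ = 0.909 × 296 = 269.06 mol/min
Reaction term: ξ·ΔH°_rxn = 269.06 × 14.0 = 3766.9 kJ/min
Sensible, feed 66.8→25 °C: -3662.3 kJ/min
Outlet flows (mol/min): A 26.936, B 26.936, C 269.06, H₂O 269.06
Sensible, products 25→169 °C: 12384 kJ/min
Q = ΔH = 12489 kJ/min = 208.15 kW
Heat supplied = 749.33 MJ/h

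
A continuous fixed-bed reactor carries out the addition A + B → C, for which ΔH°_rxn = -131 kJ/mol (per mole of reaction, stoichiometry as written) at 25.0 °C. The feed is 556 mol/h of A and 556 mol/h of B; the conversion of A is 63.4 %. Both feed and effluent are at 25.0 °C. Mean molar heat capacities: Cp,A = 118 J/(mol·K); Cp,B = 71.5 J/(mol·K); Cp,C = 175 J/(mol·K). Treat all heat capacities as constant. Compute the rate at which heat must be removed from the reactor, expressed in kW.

Extent of reaction ξ = 0.634 × 556 = 352.5 mol/h
Reaction term: ξ·ΔH°_rxn = 352.5 × -131 = -46178 kJ/h
Q = ΔH = -46178 kJ/h = -12.827 kW
Heat removed = 12.827 kW

Q_out = 12.8 kW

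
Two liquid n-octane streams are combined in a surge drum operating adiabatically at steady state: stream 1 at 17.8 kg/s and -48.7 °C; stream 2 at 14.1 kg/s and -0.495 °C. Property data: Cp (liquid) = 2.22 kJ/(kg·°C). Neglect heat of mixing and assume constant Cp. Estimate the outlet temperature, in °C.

Energy balance with Q = 0: Σ ṁᵢCp,ᵢ(T_out − Tᵢ) = 0
T_out = Σ ṁᵢCp,ᵢTᵢ / Σ ṁᵢCp,ᵢ
      = -1939.9 / 70.818 = -27.393 °C

T_out = -27.4 °C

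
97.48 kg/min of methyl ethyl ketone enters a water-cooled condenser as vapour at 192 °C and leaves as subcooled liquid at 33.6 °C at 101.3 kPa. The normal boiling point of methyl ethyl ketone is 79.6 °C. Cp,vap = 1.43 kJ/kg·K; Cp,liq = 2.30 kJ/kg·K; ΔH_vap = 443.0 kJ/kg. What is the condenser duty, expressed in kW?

vapour 192→79.6 °C: -160.73 kJ/kg
condensation at 79.6 °C: -443 kJ/kg
liquid 79.6→33.6 °C: -105.8 kJ/kg
Δh = -160.73 + -443 + -105.8 = -709.53 kJ/kg
Q = ṁ·Δh = 97.48 kg/min × -709.53 kJ/kg = -69165 kJ/min
|Q| = 1152.8 kW

Q_c = 1150 kW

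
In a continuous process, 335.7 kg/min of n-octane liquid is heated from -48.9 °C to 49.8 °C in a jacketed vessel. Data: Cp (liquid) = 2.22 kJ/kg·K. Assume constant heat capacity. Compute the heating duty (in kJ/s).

Q = ṁ·Cp·ΔT = 335.7 × 2.22 × (49.8 − -48.9) = 73557 kJ/min
Converting: 73557 / 60 s = 1225.9 kW

Q = 1230 kJ/s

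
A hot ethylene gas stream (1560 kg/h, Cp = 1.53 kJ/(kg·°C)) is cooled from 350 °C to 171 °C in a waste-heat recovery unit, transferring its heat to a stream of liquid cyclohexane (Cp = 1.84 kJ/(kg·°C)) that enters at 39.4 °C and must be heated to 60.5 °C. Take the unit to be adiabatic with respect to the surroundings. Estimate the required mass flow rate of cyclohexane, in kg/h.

ṁ_c = 11000 kg/h

Heat released by hot stream: Q = 1560 × 1.53 × (350 − 171) = 427240 kJ/h
Energy balance on cold side (adiabatic exchanger): Q = ṁ_c·Cp_c·(T_c,out − T_c,in)
ṁ_c = 427240 / [1.84 × (60.5 − 39.4)] = 11004 kg/h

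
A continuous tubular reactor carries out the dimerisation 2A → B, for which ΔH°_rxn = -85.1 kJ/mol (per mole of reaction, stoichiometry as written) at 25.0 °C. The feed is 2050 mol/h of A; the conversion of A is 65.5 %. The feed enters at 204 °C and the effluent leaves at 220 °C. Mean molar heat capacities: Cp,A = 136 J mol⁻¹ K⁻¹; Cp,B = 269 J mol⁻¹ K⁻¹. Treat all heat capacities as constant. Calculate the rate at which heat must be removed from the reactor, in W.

Extent of reaction ξ = 0.655 × 2050 / 2 = 671.38 mol/h
Reaction term: ξ·ΔH°_rxn = 671.38 × -85.1 = -57134 kJ/h
Sensible, feed 204→25 °C: -49905 kJ/h
Outlet flows (mol/h): A 707.25, B 671.38
Sensible, products 25→220 °C: 53973 kJ/h
Q = ΔH = -53066 kJ/h = -14.741 kW
Heat removed = 14741 W

Q_out = 14700 W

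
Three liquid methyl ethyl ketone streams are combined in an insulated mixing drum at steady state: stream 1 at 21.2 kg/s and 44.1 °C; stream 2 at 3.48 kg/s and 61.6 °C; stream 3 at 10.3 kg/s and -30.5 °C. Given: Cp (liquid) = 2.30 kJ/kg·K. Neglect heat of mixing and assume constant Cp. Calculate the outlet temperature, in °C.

Energy balance with Q = 0: Σ ṁᵢCp,ᵢ(T_out − Tᵢ) = 0
T_out = Σ ṁᵢCp,ᵢTᵢ / Σ ṁᵢCp,ᵢ
      = 1920.8 / 80.454 = 23.875 °C

T_out = 23.9 °C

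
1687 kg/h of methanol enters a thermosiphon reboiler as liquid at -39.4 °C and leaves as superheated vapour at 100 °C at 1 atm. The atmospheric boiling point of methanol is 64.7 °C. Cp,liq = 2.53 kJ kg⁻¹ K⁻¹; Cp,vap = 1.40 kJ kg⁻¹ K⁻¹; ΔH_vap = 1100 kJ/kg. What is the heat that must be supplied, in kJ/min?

Q = 39700 kJ/min

liquid -39.4→64.7 °C: 263.37 kJ/kg
vaporisation at 64.7 °C: 1100 kJ/kg
vapour 64.7→100 °C: 49.42 kJ/kg
Δh = 263.37 + 1100 + 49.42 = 1412.8 kJ/kg
Q = ṁ·Δh = 1687 kg/h × 1412.8 kJ/kg = 2.3834e+06 kJ/h
|Q| = 662.05 kW = 39723 kJ/min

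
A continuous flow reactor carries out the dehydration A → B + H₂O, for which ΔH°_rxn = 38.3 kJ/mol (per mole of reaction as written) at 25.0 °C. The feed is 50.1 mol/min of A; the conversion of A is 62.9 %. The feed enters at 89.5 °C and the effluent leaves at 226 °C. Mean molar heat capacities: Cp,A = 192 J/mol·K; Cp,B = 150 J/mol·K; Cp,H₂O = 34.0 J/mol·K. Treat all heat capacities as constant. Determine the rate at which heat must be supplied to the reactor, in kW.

Q_in = 41.2 kW

Extent of reaction ξ = 0.629 × 50.1 = 31.513 mol/min
Reaction term: ξ·ΔH°_rxn = 31.513 × 38.3 = 1206.9 kJ/min
Sensible, feed 89.5→25 °C: -620.44 kJ/min
Outlet flows (mol/min): A 18.587, B 31.513, H₂O 31.513
Sensible, products 25→226 °C: 1882.8 kJ/min
Q = ΔH = 2469.3 kJ/min = 41.155 kW
Heat supplied = 41.155 kW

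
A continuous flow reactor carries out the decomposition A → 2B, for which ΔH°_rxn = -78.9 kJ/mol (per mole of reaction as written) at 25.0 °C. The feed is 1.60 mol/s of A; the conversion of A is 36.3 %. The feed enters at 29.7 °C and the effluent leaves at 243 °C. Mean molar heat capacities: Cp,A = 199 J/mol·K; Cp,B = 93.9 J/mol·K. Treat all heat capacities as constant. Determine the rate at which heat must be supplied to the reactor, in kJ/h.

Extent of reaction ξ = 0.363 × 1.60 = 0.5808 mol/s
Reaction term: ξ·ΔH°_rxn = 0.5808 × -78.9 = -45.825 kJ/s
Sensible, feed 29.7→25 °C: -1.4965 kJ/s
Outlet flows (mol/s): A 1.0192, B 1.1616
Sensible, products 25→243 °C: 67.993 kJ/s
Q = ΔH = 20.672 kJ/s = 20.672 kW
Heat supplied = 74417 kJ/h

Q_in = 74400 kJ/h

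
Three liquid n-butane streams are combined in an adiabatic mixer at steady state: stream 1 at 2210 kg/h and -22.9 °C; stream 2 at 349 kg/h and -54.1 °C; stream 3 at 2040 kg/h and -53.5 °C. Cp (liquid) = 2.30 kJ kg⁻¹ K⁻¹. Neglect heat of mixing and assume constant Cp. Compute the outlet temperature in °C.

No heat crosses the boundary, so H_out = H_in.
T_out = Σ ṁᵢCp,ᵢTᵢ / Σ ṁᵢCp,ᵢ
      = -410850 / 10578 = -38.841 °C

T_out = -38.8 °C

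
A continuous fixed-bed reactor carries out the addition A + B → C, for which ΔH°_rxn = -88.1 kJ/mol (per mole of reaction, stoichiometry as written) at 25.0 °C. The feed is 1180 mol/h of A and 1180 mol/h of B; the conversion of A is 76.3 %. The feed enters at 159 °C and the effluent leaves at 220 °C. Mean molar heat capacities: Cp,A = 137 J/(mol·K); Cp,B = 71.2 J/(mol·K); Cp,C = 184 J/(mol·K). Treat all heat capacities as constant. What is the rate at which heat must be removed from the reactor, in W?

Extent of reaction ξ = 0.763 × 1180 = 900.34 mol/h
Reaction term: ξ·ΔH°_rxn = 900.34 × -88.1 = -79320 kJ/h
Sensible, feed 159→25 °C: -32921 kJ/h
Outlet flows (mol/h): A 279.66, B 279.66, C 900.34
Sensible, products 25→220 °C: 43658 kJ/h
Q = ΔH = -68582 kJ/h = -19.051 kW
Heat removed = 19051 W

Q_out = 19100 W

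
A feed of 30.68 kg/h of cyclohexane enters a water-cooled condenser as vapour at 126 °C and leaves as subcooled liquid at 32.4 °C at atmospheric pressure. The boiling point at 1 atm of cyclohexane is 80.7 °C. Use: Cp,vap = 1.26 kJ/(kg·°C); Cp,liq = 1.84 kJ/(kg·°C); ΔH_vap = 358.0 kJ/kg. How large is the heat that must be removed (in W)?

Q_c = 4290 W

vapour 126→80.7 °C: -57.078 kJ/kg
condensation at 80.7 °C: -358 kJ/kg
liquid 80.7→32.4 °C: -88.872 kJ/kg
Δh = -57.078 + -358 + -88.872 = -503.95 kJ/kg
Q = ṁ·Δh = 30.68 kg/h × -503.95 kJ/kg = -15461 kJ/h
|Q| = 4.2948 kW = 4294.8 W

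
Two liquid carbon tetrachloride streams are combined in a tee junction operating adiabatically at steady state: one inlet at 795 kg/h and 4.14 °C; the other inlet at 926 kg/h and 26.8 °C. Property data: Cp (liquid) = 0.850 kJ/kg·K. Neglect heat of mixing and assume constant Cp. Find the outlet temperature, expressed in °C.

No heat crosses the boundary, so H_out = H_in.
Σ ṁᵢCp,ᵢTᵢ = 795×0.850×4.14 + 926×0.850×26.8 = 23892
Σ ṁᵢCp,ᵢ = 795×0.850 + 926×0.850 = 1462.8
T_out = 23892 / 1462.8 = 16.332 °C

T_out = 16.3 °C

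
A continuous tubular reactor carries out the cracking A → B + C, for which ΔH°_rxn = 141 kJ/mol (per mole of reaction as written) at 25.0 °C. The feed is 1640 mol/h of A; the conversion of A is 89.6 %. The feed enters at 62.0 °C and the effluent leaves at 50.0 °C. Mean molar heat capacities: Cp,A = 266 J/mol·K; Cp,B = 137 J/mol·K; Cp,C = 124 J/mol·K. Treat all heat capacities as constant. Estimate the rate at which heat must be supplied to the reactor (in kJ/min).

Extent of reaction ξ = 0.896 × 1640 = 1469.4 mol/h
Reaction term: ξ·ΔH°_rxn = 1469.4 × 141 = 207190 kJ/h
Sensible, feed 62.0→25 °C: -16141 kJ/h
Outlet flows (mol/h): A 170.56, B 1469.4, C 1469.4
Sensible, products 25→50.0 °C: 10722 kJ/h
Q = ΔH = 201770 kJ/h = 56.048 kW
Heat supplied = 3362.9 kJ/min

Q_in = 3360 kJ/min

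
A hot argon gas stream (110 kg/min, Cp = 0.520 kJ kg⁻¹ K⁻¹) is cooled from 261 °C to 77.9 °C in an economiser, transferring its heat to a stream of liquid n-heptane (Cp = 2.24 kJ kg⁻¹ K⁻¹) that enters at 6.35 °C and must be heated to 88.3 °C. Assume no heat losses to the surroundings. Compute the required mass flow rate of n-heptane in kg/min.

Heat released by hot stream: Q = 110 × 0.520 × (261 − 77.9) = 10473 kJ/min
Energy balance on cold side (adiabatic exchanger): Q = ṁ_c·Cp_c·(T_c,out − T_c,in)
ṁ_c = 10473 / [2.24 × (88.3 − 6.35)] = 57.054 kg/min

ṁ_c = 57.1 kg/min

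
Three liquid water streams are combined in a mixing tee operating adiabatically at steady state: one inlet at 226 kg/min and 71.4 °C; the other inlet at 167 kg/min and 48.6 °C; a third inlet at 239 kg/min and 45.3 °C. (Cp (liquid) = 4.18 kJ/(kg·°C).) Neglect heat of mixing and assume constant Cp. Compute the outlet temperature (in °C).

Energy balance with Q = 0: Σ ṁᵢCp,ᵢ(T_out − Tᵢ) = 0
Σ ṁᵢCp,ᵢTᵢ = 226×4.18×71.4 + 167×4.18×48.6 + 239×4.18×45.3 = 146630
Σ ṁᵢCp,ᵢ = 226×4.18 + 167×4.18 + 239×4.18 = 2641.8
T_out = 146630 / 2641.8 = 55.505 °C

T_out = 55.5 °C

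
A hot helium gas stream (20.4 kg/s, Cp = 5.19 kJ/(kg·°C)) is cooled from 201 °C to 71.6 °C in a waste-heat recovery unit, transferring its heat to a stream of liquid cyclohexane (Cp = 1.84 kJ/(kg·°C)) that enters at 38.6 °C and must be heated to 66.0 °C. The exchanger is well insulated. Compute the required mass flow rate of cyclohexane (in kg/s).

ṁ_c = 272 kg/s

Heat released by hot stream: Q = 20.4 × 5.19 × (201 − 71.6) = 13700 kJ/s
Energy balance on cold side (adiabatic exchanger): Q = ṁ_c·Cp_c·(T_c,out − T_c,in)
ṁ_c = 13700 / [1.84 × (66.0 − 38.6)] = 271.75 kg/s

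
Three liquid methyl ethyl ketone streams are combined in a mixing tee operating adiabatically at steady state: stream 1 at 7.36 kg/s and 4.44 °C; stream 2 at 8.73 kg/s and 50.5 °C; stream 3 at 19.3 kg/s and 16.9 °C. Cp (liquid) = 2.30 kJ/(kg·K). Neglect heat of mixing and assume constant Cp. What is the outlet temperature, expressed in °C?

T_out = 22.6 °C

Energy balance with Q = 0: Σ ṁᵢCp,ᵢ(T_out − Tᵢ) = 0
T_out = Σ ṁᵢCp,ᵢTᵢ / Σ ṁᵢCp,ᵢ
      = 1839.3 / 81.397 = 22.597 °C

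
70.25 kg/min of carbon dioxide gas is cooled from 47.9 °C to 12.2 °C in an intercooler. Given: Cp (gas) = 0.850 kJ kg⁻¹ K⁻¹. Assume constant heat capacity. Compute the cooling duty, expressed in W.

Q = ṁ·Cp·ΔT = 70.25 × 0.850 × (12.2 − 47.9) = -2131.7 kJ/min
Converting: 2131.7 / 60 s = 35.529 kW
Cooling duty = 35529 W

Q_c = 35500 W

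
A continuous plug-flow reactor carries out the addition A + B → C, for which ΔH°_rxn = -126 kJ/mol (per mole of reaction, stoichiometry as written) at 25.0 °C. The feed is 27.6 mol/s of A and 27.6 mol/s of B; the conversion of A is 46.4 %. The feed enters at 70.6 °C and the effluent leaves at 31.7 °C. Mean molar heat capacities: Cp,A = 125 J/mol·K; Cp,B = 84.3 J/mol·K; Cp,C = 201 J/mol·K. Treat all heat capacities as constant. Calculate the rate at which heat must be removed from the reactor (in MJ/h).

Q_out = 6620 MJ/h

Extent of reaction ξ = 0.464 × 27.6 = 12.806 mol/s
Reaction term: ξ·ΔH°_rxn = 12.806 × -126 = -1613.6 kJ/s
Sensible, feed 70.6→25 °C: -263.42 kJ/s
Outlet flows (mol/s): A 14.794, B 14.794, C 12.806
Sensible, products 25→31.7 °C: 37.992 kJ/s
Q = ΔH = -1839 kJ/s = -1839 kW
Heat removed = 6620.5 MJ/h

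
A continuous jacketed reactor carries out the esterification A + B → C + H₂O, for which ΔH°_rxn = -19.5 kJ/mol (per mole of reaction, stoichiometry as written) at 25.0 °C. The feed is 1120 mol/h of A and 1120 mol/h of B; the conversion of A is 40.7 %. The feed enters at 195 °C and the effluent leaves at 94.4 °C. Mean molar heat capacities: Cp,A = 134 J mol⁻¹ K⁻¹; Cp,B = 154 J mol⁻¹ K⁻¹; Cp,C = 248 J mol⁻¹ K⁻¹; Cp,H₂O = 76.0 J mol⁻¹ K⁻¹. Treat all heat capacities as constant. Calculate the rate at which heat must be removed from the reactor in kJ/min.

Q_out = 670 kJ/min

Extent of reaction ξ = 0.407 × 1120 = 455.84 mol/h
Reaction term: ξ·ΔH°_rxn = 455.84 × -19.5 = -8888.9 kJ/h
Sensible, feed 195→25 °C: -54835 kJ/h
Outlet flows (mol/h): A 664.16, B 664.16, C 455.84, H₂O 455.84
Sensible, products 25→94.4 °C: 23525 kJ/h
Q = ΔH = -40200 kJ/h = -11.167 kW
Heat removed = 669.99 kJ/min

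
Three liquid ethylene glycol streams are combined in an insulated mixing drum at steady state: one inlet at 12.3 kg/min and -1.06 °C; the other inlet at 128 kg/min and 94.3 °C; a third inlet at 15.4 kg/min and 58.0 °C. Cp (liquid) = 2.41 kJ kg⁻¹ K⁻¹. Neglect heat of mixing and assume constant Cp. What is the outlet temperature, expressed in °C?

No heat crosses the boundary, so H_out = H_in.
Σ ṁᵢCp,ᵢTᵢ = 12.3×2.41×-1.06 + 128×2.41×94.3 + 15.4×2.41×58.0 = 31211
Σ ṁᵢCp,ᵢ = 12.3×2.41 + 128×2.41 + 15.4×2.41 = 375.24
T_out = 31211 / 375.24 = 83.176 °C

T_out = 83.2 °C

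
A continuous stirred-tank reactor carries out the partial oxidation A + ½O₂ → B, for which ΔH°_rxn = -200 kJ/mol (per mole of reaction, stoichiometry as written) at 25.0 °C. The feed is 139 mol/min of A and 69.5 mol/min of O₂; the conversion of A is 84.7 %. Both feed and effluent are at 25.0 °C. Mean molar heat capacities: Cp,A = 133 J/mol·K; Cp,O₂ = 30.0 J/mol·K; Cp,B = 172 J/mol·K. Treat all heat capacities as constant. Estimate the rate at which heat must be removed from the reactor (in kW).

Q_out = 392 kW

Extent of reaction ξ = 0.847 × 139 = 117.73 mol/min
Reaction term: ξ·ΔH°_rxn = 117.73 × -200 = -23547 kJ/min
Q = ΔH = -23547 kJ/min = -392.44 kW
Heat removed = 392.44 kW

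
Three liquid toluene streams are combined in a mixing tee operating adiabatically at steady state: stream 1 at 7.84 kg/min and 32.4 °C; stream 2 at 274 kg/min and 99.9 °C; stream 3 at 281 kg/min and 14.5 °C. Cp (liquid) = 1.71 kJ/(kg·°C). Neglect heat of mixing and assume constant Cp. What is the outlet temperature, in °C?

T_out = 56.3 °C

Energy balance with Q = 0: Σ ṁᵢCp,ᵢ(T_out − Tᵢ) = 0
T_out = Σ ṁᵢCp,ᵢTᵢ / Σ ṁᵢCp,ᵢ
      = 54209 / 962.46 = 56.323 °C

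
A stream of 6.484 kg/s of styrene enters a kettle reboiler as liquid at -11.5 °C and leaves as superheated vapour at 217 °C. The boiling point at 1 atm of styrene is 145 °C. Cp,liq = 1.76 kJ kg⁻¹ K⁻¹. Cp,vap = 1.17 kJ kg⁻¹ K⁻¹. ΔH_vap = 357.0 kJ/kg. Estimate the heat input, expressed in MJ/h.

liquid -11.5→145 °C: 275.44 kJ/kg
vaporisation at 145 °C: 357 kJ/kg
vapour 145→217 °C: 84.24 kJ/kg
Δh = 275.44 + 357 + 84.24 = 716.68 kJ/kg
Q = ṁ·Δh = 6.484 kg/s × 716.68 kJ/kg = 4647 kJ/s
|Q| = 4647 kW = 16729 MJ/h

Q = 16700 MJ/h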